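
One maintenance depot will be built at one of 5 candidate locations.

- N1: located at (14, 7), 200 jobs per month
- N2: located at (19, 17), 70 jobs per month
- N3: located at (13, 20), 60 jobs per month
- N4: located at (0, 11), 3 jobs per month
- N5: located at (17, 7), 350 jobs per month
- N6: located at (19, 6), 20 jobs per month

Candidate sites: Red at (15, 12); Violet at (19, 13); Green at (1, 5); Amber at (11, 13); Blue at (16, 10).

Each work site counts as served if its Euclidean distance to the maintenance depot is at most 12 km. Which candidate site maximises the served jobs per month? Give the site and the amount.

Amber, covering 703

Coverage radius r = 12 km; a point is covered iff (Δx)²+(Δy)² ≤ 12² = 144.
  Red (15, 12): covers {N1, N2, N3, N5, N6} → 700
  Violet (19, 13): covers {N1, N2, N3, N5, N6} → 700
  Green (1, 5): covers {N4} → 3
  Amber (11, 13): covers {N1, N2, N3, N4, N5, N6} → 703
  Blue (16, 10): covers {N1, N2, N3, N5, N6} → 700
Maximum coverage at Amber: 703 jobs per month.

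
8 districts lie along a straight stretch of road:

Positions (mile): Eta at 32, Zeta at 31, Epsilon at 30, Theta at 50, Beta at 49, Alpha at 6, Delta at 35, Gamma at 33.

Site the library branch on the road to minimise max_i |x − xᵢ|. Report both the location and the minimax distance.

The 1-center on a line is the midpoint of the two extreme points: leftmost at 6, rightmost at 50.
Optimal location = (6 + 50)/2 = 28; maximum distance = (50 − 6)/2 = 22.

location 28, max distance 22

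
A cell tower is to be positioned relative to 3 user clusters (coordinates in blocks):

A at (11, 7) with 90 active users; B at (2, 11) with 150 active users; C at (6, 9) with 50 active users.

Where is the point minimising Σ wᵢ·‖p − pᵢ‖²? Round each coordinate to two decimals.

(5.48, 9.41)

The minimiser of Σwᵢ‖p−pᵢ‖² is the weighted centroid p* = (Σwᵢpᵢ)/(Σwᵢ).
Σwᵢ = 290.
Σwᵢxᵢ = 90·11 + 150·2 + 50·6 = 1590.
Σwᵢyᵢ = 90·7 + 150·11 + 50·9 = 2730.
x* = 1590/290 = 5.48, y* = 2730/290 = 9.41.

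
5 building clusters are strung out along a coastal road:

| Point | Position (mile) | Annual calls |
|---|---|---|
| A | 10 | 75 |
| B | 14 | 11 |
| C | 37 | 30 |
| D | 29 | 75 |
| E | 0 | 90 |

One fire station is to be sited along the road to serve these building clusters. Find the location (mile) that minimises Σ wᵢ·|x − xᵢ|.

For a sum of weighted absolute distances on a line, the optimum is the weighted median (not the mean). Total weight W = 281; half-weight = 140.5.
Sort by position and accumulate weight:
  mile 0 (E, w=90) → cum 90
  mile 10 (A, w=75) → cum 165  ≥ 140.5 → median here
  mile 14 (B, w=11) → cum 176
  mile 29 (D, w=75) → cum 251
  mile 37 (C, w=30) → cum 281
Optimal location: mile 10.

x = 10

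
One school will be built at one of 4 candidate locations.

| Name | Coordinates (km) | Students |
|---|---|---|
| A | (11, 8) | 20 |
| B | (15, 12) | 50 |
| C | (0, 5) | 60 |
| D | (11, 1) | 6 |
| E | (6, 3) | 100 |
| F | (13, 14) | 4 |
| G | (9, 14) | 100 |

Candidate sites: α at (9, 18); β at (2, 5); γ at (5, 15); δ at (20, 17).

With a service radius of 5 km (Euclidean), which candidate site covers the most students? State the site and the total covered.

β, covering 160

Coverage radius r = 5 km; a point is covered iff (Δx)²+(Δy)² ≤ 5² = 25.
  α (9, 18): covers {G} → 100
  β (2, 5): covers {C, E} → 160
  γ (5, 15): covers {G} → 100
  δ (20, 17): covers {none} → 0
Maximum coverage at β: 160 students.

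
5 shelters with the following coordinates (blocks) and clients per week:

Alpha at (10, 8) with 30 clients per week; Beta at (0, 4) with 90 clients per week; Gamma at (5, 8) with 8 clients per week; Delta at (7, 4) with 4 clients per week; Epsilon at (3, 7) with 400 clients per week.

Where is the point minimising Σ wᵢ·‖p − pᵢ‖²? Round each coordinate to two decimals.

The minimiser of Σwᵢ‖p−pᵢ‖² is the weighted centroid p* = (Σwᵢpᵢ)/(Σwᵢ).
Σwᵢ = 532.
Σwᵢxᵢ = 30·10 + 90·0 + 8·5 + 4·7 + 400·3 = 1568.
Σwᵢyᵢ = 30·8 + 90·4 + 8·8 + 4·4 + 400·7 = 3480.
x* = 1568/532 = 2.95, y* = 3480/532 = 6.54.

(2.95, 6.54)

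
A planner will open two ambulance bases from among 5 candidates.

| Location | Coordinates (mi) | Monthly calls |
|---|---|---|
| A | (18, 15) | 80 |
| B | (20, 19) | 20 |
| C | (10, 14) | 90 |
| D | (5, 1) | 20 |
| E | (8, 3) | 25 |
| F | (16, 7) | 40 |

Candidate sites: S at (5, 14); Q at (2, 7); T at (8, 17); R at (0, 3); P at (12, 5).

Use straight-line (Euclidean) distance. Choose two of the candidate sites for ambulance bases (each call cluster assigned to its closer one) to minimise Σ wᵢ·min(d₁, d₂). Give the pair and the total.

{T, P}, total 1835.6

Evaluate every pair (each demand assigned to the nearer of the two):
  {T, P}: total = 1835.6
  {S, P}: total = 2151.1
  {T, R}: total = 2203.6
  {Q, T}: total = 2210.3
  {S, T}: total = 2440.9
  {R, P}: total = 2483.6
  {Q, P}: total = 2510.1
  {S, R}: total = 2638.5
  {S, Q}: total = 2645.3
  {Q, R}: total = 3668.4
Best pair: {T, P} with total 1835.6.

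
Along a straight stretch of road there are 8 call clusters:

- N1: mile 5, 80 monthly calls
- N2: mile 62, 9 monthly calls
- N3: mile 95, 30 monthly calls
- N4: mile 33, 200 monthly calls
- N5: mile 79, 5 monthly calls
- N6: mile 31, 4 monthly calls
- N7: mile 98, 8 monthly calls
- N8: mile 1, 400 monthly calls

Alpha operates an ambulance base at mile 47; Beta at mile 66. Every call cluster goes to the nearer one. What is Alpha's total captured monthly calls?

684

The indifferent point is the midpoint (47+66)/2 = 56.5; call clusters left of it (closer to Alpha at 47) go to Alpha, those right go to Beta.
  N8 at 1 (w=400) → Alpha
  N1 at 5 (w=80) → Alpha
  N6 at 31 (w=4) → Alpha
  N4 at 33 (w=200) → Alpha
  N2 at 62 (w=9) → Beta
  N5 at 79 (w=5) → Beta
  N3 at 95 (w=30) → Beta
  N7 at 98 (w=8) → Beta
Alpha captures 684; Beta captures 52.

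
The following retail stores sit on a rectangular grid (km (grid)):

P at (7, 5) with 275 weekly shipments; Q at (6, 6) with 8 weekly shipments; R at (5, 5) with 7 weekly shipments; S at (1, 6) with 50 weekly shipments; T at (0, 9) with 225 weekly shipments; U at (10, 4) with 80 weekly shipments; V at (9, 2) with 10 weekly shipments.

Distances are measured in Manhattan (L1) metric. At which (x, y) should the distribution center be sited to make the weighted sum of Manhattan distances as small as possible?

Manhattan distance separates: Σwᵢ(|x−xᵢ|+|y−yᵢ|) = Σwᵢ|x−xᵢ| + Σwᵢ|y−yᵢ|, so x and y are optimised independently as 1-D weighted medians.
Total weight W = 655; half = 327.5.
x-coordinate, sorted with cumulative weight:
  x=0 (T, w=225) cum 225
  x=1 (S, w=50) cum 275
  x=5 (R, w=7) cum 282
  x=6 (Q, w=8) cum 290
  x=7 (P, w=275) cum 565  ← median
  x=9 (V, w=10) cum 575
  x=10 (U, w=80) cum 655
⇒ x* = 7
y-coordinate, sorted with cumulative weight:
  y=2 (V, w=10) cum 10
  y=4 (U, w=80) cum 90
  y=5 (P, w=275) cum 365  ← median
  y=5 (R, w=7) cum 372
  y=6 (Q, w=8) cum 380
  y=6 (S, w=50) cum 430
  y=9 (T, w=225) cum 655
⇒ y* = 5

(7, 5)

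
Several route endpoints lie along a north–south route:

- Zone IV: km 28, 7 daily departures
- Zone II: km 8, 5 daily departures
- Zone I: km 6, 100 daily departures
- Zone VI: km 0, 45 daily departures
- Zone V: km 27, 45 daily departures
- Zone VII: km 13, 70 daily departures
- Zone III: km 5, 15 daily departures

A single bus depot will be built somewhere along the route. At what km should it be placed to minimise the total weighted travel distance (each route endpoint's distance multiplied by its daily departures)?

x = 6

For a sum of weighted absolute distances on a line, the optimum is the weighted median (not the mean). Total weight W = 287; half-weight = 143.5.
Sort by position and accumulate weight:
  km 0 (Zone VI, w=45) → cum 45
  km 5 (Zone III, w=15) → cum 60
  km 6 (Zone I, w=100) → cum 160  ≥ 143.5 → median here
  km 8 (Zone II, w=5) → cum 165
  km 13 (Zone VII, w=70) → cum 235
  km 27 (Zone V, w=45) → cum 280
  km 28 (Zone IV, w=7) → cum 287
Optimal location: km 6.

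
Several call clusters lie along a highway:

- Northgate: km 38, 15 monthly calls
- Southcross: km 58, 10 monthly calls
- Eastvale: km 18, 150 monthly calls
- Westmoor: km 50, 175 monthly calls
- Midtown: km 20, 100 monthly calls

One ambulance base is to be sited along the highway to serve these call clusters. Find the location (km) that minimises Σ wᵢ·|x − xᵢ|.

For a sum of weighted absolute distances on a line, the optimum is the weighted median (not the mean). Total weight W = 450; half-weight = 225.
Sort by position and accumulate weight:
  km 18 (Eastvale, w=150) → cum 150
  km 20 (Midtown, w=100) → cum 250  ≥ 225 → median here
  km 38 (Northgate, w=15) → cum 265
  km 50 (Westmoor, w=175) → cum 440
  km 58 (Southcross, w=10) → cum 450
Optimal location: km 20.

x = 20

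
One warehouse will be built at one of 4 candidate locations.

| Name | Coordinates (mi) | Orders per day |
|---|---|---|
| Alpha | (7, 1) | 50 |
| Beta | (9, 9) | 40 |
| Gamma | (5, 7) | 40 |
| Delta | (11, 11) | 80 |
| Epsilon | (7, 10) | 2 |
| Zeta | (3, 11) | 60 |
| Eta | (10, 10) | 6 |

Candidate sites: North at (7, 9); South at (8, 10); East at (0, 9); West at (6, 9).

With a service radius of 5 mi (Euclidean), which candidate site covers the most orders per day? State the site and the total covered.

Coverage radius r = 5 mi; a point is covered iff (Δx)²+(Δy)² ≤ 5² = 25.
  North (7, 9): covers {Beta, Gamma, Delta, Epsilon, Zeta, Eta} → 228
  South (8, 10): covers {Beta, Gamma, Delta, Epsilon, Eta} → 168
  East (0, 9): covers {Zeta} → 60
  West (6, 9): covers {Beta, Gamma, Epsilon, Zeta, Eta} → 148
Maximum coverage at North: 228 orders per day.

North, covering 228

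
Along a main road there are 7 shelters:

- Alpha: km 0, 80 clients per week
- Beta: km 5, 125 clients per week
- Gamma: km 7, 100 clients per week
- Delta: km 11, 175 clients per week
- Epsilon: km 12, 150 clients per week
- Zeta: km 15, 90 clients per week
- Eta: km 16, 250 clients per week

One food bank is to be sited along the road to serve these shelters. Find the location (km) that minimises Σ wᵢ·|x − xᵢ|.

x = 12

For a sum of weighted absolute distances on a line, the optimum is the weighted median (not the mean). Total weight W = 970; half-weight = 485.
Sort by position and accumulate weight:
  km 0 (Alpha, w=80) → cum 80
  km 5 (Beta, w=125) → cum 205
  km 7 (Gamma, w=100) → cum 305
  km 11 (Delta, w=175) → cum 480
  km 12 (Epsilon, w=150) → cum 630  ≥ 485 → median here
  km 15 (Zeta, w=90) → cum 720
  km 16 (Eta, w=250) → cum 970
Optimal location: km 12.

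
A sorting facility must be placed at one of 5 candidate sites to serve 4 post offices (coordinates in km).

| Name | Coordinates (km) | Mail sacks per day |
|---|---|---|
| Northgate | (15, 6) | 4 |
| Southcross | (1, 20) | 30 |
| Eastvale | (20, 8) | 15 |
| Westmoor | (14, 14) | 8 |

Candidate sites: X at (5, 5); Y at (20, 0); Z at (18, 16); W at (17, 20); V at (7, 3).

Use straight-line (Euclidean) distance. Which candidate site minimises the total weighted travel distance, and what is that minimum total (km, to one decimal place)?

Z, total 725.2 km

Total weighted distance at each candidate:
  X (5, 5): total = 837.2
  Y (20, 0): total = 1100.7
  Z (18, 16): total = 725.2
  W (17, 20): total = 775.8
  V (7, 3): total = 888.2
Minimum is at Z with total 725.2 km.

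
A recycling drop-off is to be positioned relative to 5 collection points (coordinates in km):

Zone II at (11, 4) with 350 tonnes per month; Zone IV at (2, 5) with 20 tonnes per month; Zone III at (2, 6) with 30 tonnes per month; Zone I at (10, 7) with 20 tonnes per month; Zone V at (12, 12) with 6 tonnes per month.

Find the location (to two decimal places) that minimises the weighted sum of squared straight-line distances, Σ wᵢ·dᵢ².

(9.91, 4.44)

The minimiser of Σwᵢ‖p−pᵢ‖² is the weighted centroid p* = (Σwᵢpᵢ)/(Σwᵢ).
Σwᵢ = 426.
Σwᵢxᵢ = 350·11 + 20·2 + 30·2 + 20·10 + 6·12 = 4222.
Σwᵢyᵢ = 350·4 + 20·5 + 30·6 + 20·7 + 6·12 = 1892.
x* = 4222/426 = 9.91, y* = 1892/426 = 4.44.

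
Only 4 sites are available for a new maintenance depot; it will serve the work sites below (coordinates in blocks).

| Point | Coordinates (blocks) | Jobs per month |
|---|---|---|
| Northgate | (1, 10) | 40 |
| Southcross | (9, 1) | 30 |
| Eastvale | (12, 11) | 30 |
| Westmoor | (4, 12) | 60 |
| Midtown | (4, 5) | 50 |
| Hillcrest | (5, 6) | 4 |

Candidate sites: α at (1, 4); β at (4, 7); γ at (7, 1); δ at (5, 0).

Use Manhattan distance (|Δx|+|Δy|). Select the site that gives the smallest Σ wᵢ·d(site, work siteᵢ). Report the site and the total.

Total weighted distance at each candidate:
  α (1, 4): total = 1994
  β (4, 7): total = 1338
  γ (7, 1): total = 2328
  δ (5, 0): total = 2354
Minimum is at β with total 1338 blocks.

β, total 1338 blocks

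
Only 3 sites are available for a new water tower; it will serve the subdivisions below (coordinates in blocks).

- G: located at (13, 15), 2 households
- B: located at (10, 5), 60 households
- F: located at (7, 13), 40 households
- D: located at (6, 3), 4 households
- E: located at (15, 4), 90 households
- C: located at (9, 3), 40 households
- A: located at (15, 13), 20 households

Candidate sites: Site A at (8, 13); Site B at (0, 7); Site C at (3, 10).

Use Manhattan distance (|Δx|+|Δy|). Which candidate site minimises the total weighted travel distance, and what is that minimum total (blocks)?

Total weighted distance at each candidate:
  Site A (8, 13): total = 2722
  Site B (0, 7): total = 3882
  Site C (3, 10): total = 3510
Minimum is at Site A with total 2722 blocks.

Site A, total 2722 blocks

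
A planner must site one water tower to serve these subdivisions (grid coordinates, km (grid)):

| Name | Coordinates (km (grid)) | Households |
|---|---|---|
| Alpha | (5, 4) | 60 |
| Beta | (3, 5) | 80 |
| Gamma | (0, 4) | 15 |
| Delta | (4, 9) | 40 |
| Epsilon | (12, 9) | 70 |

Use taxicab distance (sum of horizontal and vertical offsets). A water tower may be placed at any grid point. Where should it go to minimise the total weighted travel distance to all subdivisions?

(4, 5)

Manhattan distance separates: Σwᵢ(|x−xᵢ|+|y−yᵢ|) = Σwᵢ|x−xᵢ| + Σwᵢ|y−yᵢ|, so x and y are optimised independently as 1-D weighted medians.
Total weight W = 265; half = 132.5.
x-coordinate, sorted with cumulative weight:
  x=0 (Gamma, w=15) cum 15
  x=3 (Beta, w=80) cum 95
  x=4 (Delta, w=40) cum 135  ← median
  x=5 (Alpha, w=60) cum 195
  x=12 (Epsilon, w=70) cum 265
⇒ x* = 4
y-coordinate, sorted with cumulative weight:
  y=4 (Alpha, w=60) cum 60
  y=4 (Gamma, w=15) cum 75
  y=5 (Beta, w=80) cum 155  ← median
  y=9 (Delta, w=40) cum 195
  y=9 (Epsilon, w=70) cum 265
⇒ y* = 5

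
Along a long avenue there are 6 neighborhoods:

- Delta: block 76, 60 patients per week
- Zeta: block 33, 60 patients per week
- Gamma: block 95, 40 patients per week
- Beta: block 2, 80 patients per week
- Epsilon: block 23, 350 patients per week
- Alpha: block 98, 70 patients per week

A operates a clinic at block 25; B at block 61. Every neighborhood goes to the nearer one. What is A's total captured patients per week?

The indifferent point is the midpoint (25+61)/2 = 43; neighborhoods left of it (closer to A at 25) go to A, those right go to B.
  Beta at 2 (w=80) → A
  Epsilon at 23 (w=350) → A
  Zeta at 33 (w=60) → A
  Delta at 76 (w=60) → B
  Gamma at 95 (w=40) → B
  Alpha at 98 (w=70) → B
A captures 490; B captures 170.

490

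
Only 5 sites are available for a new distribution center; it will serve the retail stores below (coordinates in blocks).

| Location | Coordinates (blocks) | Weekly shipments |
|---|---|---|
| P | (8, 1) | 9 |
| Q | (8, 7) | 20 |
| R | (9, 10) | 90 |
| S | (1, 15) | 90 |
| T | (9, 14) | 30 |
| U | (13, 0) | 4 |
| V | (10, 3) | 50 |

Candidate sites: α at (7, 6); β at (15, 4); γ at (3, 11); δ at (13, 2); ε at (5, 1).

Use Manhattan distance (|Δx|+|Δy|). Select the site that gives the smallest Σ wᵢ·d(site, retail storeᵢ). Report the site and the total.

γ, total 2589 blocks

Total weighted distance at each candidate:
  α (7, 6): total = 2632
  β (15, 4): total = 4424
  γ (3, 11): total = 2589
  δ (13, 2): total = 4272
  ε (5, 1): total = 3893
Minimum is at γ with total 2589 blocks.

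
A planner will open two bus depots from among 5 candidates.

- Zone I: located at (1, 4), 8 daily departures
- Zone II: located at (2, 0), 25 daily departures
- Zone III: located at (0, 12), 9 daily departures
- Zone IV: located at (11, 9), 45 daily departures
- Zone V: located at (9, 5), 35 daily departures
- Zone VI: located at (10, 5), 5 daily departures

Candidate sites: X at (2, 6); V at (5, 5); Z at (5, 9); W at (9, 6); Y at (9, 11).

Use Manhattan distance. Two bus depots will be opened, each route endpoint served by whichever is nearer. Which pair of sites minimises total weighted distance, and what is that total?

{X, W}, total 516

Evaluate every pair (each demand assigned to the nearer of the two):
  {X, W}: total = 516
  {V, W}: total = 618
  {X, Y}: total = 671
  {V, Y}: total = 675
  {Z, W}: total = 714
  {W, Y}: total = 720
  {V, Z}: total = 747
  {X, Z}: total = 841
  {X, V}: total = 861
  {Z, Y}: total = 869
Best pair: {X, W} with total 516.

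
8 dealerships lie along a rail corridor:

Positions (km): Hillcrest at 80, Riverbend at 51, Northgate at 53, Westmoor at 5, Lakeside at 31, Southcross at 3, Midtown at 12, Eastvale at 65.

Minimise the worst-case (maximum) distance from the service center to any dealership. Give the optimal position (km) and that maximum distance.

location 41.5, max distance 38.5

The 1-center on a line is the midpoint of the two extreme points: leftmost at 3, rightmost at 80.
Optimal location = (3 + 80)/2 = 41.5; maximum distance = (80 − 3)/2 = 38.5.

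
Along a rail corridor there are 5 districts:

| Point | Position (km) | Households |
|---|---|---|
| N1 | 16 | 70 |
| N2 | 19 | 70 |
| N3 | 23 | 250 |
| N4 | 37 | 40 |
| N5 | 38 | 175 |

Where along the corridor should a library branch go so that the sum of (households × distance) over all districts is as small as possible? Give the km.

x = 23

For a sum of weighted absolute distances on a line, the optimum is the weighted median (not the mean). Total weight W = 605; half-weight = 302.5.
Sort by position and accumulate weight:
  km 16 (N1, w=70) → cum 70
  km 19 (N2, w=70) → cum 140
  km 23 (N3, w=250) → cum 390  ≥ 302.5 → median here
  km 37 (N4, w=40) → cum 430
  km 38 (N5, w=175) → cum 605
Optimal location: km 23.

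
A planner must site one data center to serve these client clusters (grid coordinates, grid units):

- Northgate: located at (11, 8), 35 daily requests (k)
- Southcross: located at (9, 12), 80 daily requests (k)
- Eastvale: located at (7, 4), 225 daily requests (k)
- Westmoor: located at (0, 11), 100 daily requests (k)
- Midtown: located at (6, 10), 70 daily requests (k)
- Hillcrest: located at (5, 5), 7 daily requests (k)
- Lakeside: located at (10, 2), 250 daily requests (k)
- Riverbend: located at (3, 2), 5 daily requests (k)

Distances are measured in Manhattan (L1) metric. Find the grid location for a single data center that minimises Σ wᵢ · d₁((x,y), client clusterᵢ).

(7, 4)

Manhattan distance separates: Σwᵢ(|x−xᵢ|+|y−yᵢ|) = Σwᵢ|x−xᵢ| + Σwᵢ|y−yᵢ|, so x and y are optimised independently as 1-D weighted medians.
Total weight W = 772; half = 386.
x-coordinate, sorted with cumulative weight:
  x=0 (Westmoor, w=100) cum 100
  x=3 (Riverbend, w=5) cum 105
  x=5 (Hillcrest, w=7) cum 112
  x=6 (Midtown, w=70) cum 182
  x=7 (Eastvale, w=225) cum 407  ← median
  x=9 (Southcross, w=80) cum 487
  x=10 (Lakeside, w=250) cum 737
  x=11 (Northgate, w=35) cum 772
⇒ x* = 7
y-coordinate, sorted with cumulative weight:
  y=2 (Lakeside, w=250) cum 250
  y=2 (Riverbend, w=5) cum 255
  y=4 (Eastvale, w=225) cum 480  ← median
  y=5 (Hillcrest, w=7) cum 487
  y=8 (Northgate, w=35) cum 522
  y=10 (Midtown, w=70) cum 592
  y=11 (Westmoor, w=100) cum 692
  y=12 (Southcross, w=80) cum 772
⇒ y* = 4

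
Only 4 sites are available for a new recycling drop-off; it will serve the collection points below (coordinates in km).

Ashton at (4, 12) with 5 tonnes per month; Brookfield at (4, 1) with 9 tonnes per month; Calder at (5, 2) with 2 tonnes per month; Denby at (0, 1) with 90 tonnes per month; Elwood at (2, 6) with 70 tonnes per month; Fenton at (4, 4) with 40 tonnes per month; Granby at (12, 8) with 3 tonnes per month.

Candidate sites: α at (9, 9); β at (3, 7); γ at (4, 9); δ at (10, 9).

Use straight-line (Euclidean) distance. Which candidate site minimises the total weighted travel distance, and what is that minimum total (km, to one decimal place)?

Total weighted distance at each candidate:
  α (9, 9): total = 2039.4
  β (3, 7): total = 947.4
  γ (4, 9): total = 1382.7
  δ (10, 9): total = 2210.5
Minimum is at β with total 947.4 km.

β, total 947.4 km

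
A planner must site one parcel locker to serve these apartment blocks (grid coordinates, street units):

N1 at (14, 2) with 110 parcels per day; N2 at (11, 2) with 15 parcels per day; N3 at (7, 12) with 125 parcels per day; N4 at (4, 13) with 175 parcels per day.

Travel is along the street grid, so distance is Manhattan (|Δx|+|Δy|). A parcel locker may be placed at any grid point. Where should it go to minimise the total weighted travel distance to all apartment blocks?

Manhattan distance separates: Σwᵢ(|x−xᵢ|+|y−yᵢ|) = Σwᵢ|x−xᵢ| + Σwᵢ|y−yᵢ|, so x and y are optimised independently as 1-D weighted medians.
Total weight W = 425; half = 212.5.
x-coordinate, sorted with cumulative weight:
  x=4 (N4, w=175) cum 175
  x=7 (N3, w=125) cum 300  ← median
  x=11 (N2, w=15) cum 315
  x=14 (N1, w=110) cum 425
⇒ x* = 7
y-coordinate, sorted with cumulative weight:
  y=2 (N1, w=110) cum 110
  y=2 (N2, w=15) cum 125
  y=12 (N3, w=125) cum 250  ← median
  y=13 (N4, w=175) cum 425
⇒ y* = 12

(7, 12)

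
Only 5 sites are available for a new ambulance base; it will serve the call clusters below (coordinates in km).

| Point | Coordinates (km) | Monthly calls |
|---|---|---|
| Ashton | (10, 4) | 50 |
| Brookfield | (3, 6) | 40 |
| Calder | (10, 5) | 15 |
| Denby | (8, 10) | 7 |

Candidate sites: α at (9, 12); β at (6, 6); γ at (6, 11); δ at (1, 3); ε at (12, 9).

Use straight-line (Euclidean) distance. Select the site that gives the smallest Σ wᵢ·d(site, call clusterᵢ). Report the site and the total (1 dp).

β, total 436.8 km

Total weighted distance at each candidate:
  α (9, 12): total = 864.2
  β (6, 6): total = 436.8
  γ (6, 11): total = 760.2
  δ (1, 3): total = 804.6
  ε (12, 9): total = 744.7
Minimum is at β with total 436.8 km.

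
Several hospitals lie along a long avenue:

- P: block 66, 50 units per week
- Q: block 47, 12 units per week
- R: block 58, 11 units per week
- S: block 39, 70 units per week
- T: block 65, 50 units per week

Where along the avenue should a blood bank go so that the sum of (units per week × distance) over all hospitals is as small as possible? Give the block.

x = 65

For a sum of weighted absolute distances on a line, the optimum is the weighted median (not the mean). Total weight W = 193; half-weight = 96.5.
Sort by position and accumulate weight:
  block 39 (S, w=70) → cum 70
  block 47 (Q, w=12) → cum 82
  block 58 (R, w=11) → cum 93
  block 65 (T, w=50) → cum 143  ≥ 96.5 → median here
  block 66 (P, w=50) → cum 193
Optimal location: block 65.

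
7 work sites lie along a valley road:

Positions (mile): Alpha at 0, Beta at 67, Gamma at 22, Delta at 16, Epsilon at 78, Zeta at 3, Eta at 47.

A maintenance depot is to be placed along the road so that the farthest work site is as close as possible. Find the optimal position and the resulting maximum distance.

location 39, max distance 39

The 1-center on a line is the midpoint of the two extreme points: leftmost at 0, rightmost at 78.
Optimal location = (0 + 78)/2 = 39; maximum distance = (78 − 0)/2 = 39.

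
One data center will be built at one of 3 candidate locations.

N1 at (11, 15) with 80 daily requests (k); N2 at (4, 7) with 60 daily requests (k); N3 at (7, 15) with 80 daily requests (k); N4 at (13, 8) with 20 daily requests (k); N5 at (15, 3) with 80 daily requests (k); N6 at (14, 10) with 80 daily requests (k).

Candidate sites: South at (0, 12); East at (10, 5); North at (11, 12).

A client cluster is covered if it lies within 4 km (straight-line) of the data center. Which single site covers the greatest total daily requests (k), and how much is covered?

Coverage radius r = 4 km; a point is covered iff (Δx)²+(Δy)² ≤ 4² = 16.
  South (0, 12): covers {none} → 0
  East (10, 5): covers {none} → 0
  North (11, 12): covers {N1, N6} → 160
Maximum coverage at North: 160 daily requests (k).

North, covering 160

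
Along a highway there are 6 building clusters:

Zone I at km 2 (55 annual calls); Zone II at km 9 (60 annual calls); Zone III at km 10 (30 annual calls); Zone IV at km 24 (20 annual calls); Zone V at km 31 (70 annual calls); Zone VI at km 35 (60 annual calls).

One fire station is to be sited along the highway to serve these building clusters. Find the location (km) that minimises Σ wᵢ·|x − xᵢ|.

x = 24

For a sum of weighted absolute distances on a line, the optimum is the weighted median (not the mean). Total weight W = 295; half-weight = 147.5.
Sort by position and accumulate weight:
  km 2 (Zone I, w=55) → cum 55
  km 9 (Zone II, w=60) → cum 115
  km 10 (Zone III, w=30) → cum 145
  km 24 (Zone IV, w=20) → cum 165  ≥ 147.5 → median here
  km 31 (Zone V, w=70) → cum 235
  km 35 (Zone VI, w=60) → cum 295
Optimal location: km 24.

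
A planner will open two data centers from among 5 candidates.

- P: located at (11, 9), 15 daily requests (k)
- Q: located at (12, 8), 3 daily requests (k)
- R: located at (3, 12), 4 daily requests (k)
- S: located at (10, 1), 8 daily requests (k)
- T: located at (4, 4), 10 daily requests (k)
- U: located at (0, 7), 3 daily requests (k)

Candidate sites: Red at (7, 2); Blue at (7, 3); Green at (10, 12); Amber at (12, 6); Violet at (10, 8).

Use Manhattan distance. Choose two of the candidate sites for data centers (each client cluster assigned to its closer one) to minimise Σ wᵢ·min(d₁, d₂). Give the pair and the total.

Evaluate every pair (each demand assigned to the nearer of the two):
  {Blue, Violet}: total = 193
  {Red, Violet}: total = 195
  {Blue, Green}: total = 219
  {Red, Green}: total = 224
  {Blue, Amber}: total = 231
  {Red, Amber}: total = 240
  {Green, Violet}: total = 253
  {Amber, Violet}: total = 269
  {Green, Amber}: total = 289
  {Red, Blue}: total = 337
Best pair: {Blue, Violet} with total 193.

{Blue, Violet}, total 193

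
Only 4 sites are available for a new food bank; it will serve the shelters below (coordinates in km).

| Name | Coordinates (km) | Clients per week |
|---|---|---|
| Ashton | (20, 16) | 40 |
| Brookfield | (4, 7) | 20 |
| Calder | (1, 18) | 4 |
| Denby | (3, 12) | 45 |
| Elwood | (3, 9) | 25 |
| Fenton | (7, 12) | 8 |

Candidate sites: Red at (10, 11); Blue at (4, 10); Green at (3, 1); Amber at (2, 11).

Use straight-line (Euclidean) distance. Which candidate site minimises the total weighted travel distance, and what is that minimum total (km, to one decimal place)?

Total weighted distance at each candidate:
  Red (10, 11): total = 1162.5
  Blue (4, 10): total = 942.5
  Green (3, 1): total = 1885.6
  Amber (2, 11): total = 1025.3
Minimum is at Blue with total 942.5 km.

Blue, total 942.5 km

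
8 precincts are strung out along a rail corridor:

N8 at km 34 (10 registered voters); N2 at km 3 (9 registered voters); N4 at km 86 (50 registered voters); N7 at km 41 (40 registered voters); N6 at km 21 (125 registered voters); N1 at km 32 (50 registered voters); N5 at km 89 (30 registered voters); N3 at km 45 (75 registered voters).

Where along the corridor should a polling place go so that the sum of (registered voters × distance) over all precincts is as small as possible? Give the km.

x = 41

For a sum of weighted absolute distances on a line, the optimum is the weighted median (not the mean). Total weight W = 389; half-weight = 194.5.
Sort by position and accumulate weight:
  km 3 (N2, w=9) → cum 9
  km 21 (N6, w=125) → cum 134
  km 32 (N1, w=50) → cum 184
  km 34 (N8, w=10) → cum 194
  km 41 (N7, w=40) → cum 234  ≥ 194.5 → median here
  km 45 (N3, w=75) → cum 309
  km 86 (N4, w=50) → cum 359
  km 89 (N5, w=30) → cum 389
Optimal location: km 41.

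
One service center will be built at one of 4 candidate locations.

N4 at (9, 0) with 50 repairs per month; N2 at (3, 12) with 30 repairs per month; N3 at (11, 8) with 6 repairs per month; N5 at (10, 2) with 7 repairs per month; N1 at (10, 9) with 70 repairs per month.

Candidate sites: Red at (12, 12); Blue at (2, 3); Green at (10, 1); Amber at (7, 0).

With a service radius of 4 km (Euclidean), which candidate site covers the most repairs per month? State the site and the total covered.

Coverage radius r = 4 km; a point is covered iff (Δx)²+(Δy)² ≤ 4² = 16.
  Red (12, 12): covers {N1} → 70
  Blue (2, 3): covers {none} → 0
  Green (10, 1): covers {N4, N5} → 57
  Amber (7, 0): covers {N4, N5} → 57
Maximum coverage at Red: 70 repairs per month.

Red, covering 70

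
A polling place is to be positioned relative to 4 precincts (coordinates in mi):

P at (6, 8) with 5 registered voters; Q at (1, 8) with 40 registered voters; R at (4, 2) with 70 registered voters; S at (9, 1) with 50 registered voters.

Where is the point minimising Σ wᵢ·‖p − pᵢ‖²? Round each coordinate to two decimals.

(4.85, 3.33)

The minimiser of Σwᵢ‖p−pᵢ‖² is the weighted centroid p* = (Σwᵢpᵢ)/(Σwᵢ).
Σwᵢ = 165.
Σwᵢxᵢ = 5·6 + 40·1 + 70·4 + 50·9 = 800.
Σwᵢyᵢ = 5·8 + 40·8 + 70·2 + 50·1 = 550.
x* = 800/165 = 4.85, y* = 550/165 = 3.33.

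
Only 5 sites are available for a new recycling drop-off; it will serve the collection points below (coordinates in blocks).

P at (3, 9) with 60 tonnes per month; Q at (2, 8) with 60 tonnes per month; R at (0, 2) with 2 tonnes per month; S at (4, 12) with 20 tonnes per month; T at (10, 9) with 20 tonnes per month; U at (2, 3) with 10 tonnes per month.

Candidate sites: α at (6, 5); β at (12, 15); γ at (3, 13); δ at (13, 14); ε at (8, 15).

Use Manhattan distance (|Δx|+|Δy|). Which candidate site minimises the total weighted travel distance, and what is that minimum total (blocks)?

γ, total 998 blocks

Total weighted distance at each candidate:
  α (6, 5): total = 1258
  β (12, 15): total = 2570
  γ (3, 13): total = 998
  δ (13, 14): total = 2570
  ε (8, 15): total = 1962
Minimum is at γ with total 998 blocks.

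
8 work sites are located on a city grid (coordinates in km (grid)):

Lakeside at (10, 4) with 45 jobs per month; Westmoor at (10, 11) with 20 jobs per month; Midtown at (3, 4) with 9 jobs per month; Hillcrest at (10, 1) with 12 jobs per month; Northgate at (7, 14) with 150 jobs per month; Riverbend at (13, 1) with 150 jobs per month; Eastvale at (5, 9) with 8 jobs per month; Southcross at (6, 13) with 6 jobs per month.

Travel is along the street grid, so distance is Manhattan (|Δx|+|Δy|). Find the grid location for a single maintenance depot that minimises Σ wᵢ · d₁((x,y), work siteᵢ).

(10, 4)

Manhattan distance separates: Σwᵢ(|x−xᵢ|+|y−yᵢ|) = Σwᵢ|x−xᵢ| + Σwᵢ|y−yᵢ|, so x and y are optimised independently as 1-D weighted medians.
Total weight W = 400; half = 200.
x-coordinate, sorted with cumulative weight:
  x=3 (Midtown, w=9) cum 9
  x=5 (Eastvale, w=8) cum 17
  x=6 (Southcross, w=6) cum 23
  x=7 (Northgate, w=150) cum 173
  x=10 (Lakeside, w=45) cum 218  ← median
  x=10 (Westmoor, w=20) cum 238
  x=10 (Hillcrest, w=12) cum 250
  x=13 (Riverbend, w=150) cum 400
⇒ x* = 10
y-coordinate, sorted with cumulative weight:
  y=1 (Hillcrest, w=12) cum 12
  y=1 (Riverbend, w=150) cum 162
  y=4 (Lakeside, w=45) cum 207  ← median
  y=4 (Midtown, w=9) cum 216
  y=9 (Eastvale, w=8) cum 224
  y=11 (Westmoor, w=20) cum 244
  y=13 (Southcross, w=6) cum 250
  y=14 (Northgate, w=150) cum 400
⇒ y* = 4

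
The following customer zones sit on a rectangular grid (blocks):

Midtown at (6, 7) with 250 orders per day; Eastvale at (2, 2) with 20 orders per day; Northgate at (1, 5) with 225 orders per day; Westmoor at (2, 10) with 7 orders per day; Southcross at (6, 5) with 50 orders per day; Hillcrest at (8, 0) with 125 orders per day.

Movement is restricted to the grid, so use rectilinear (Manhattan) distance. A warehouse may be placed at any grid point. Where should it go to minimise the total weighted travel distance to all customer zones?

(6, 5)

Manhattan distance separates: Σwᵢ(|x−xᵢ|+|y−yᵢ|) = Σwᵢ|x−xᵢ| + Σwᵢ|y−yᵢ|, so x and y are optimised independently as 1-D weighted medians.
Total weight W = 677; half = 338.5.
x-coordinate, sorted with cumulative weight:
  x=1 (Northgate, w=225) cum 225
  x=2 (Eastvale, w=20) cum 245
  x=2 (Westmoor, w=7) cum 252
  x=6 (Midtown, w=250) cum 502  ← median
  x=6 (Southcross, w=50) cum 552
  x=8 (Hillcrest, w=125) cum 677
⇒ x* = 6
y-coordinate, sorted with cumulative weight:
  y=0 (Hillcrest, w=125) cum 125
  y=2 (Eastvale, w=20) cum 145
  y=5 (Northgate, w=225) cum 370  ← median
  y=5 (Southcross, w=50) cum 420
  y=7 (Midtown, w=250) cum 670
  y=10 (Westmoor, w=7) cum 677
⇒ y* = 5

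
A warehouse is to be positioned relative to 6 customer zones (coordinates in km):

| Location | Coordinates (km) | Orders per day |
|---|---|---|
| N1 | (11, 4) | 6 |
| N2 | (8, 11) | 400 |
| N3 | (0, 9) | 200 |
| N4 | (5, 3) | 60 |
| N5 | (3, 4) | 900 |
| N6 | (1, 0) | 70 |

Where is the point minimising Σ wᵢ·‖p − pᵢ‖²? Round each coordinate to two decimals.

(3.87, 6.11)

The minimiser of Σwᵢ‖p−pᵢ‖² is the weighted centroid p* = (Σwᵢpᵢ)/(Σwᵢ).
Σwᵢ = 1636.
Σwᵢxᵢ = 6·11 + 400·8 + 200·0 + 60·5 + 900·3 + 70·1 = 6336.
Σwᵢyᵢ = 6·4 + 400·11 + 200·9 + 60·3 + 900·4 + 70·0 = 10004.
x* = 6336/1636 = 3.87, y* = 10004/1636 = 6.11.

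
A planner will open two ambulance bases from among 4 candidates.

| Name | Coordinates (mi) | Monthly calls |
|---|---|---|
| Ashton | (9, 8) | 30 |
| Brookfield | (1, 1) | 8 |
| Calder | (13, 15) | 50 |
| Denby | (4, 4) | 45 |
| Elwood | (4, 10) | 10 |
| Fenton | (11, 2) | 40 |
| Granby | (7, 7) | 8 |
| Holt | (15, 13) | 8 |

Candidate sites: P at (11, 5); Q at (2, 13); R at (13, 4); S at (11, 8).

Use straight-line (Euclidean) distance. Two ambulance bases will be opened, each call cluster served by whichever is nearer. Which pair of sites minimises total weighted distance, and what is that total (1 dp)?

{P, S}, total 1105.4

Evaluate every pair (each demand assigned to the nearer of the two):
  {P, S}: total = 1105.4
  {R, S}: total = 1154.6
  {Q, S}: total = 1243.4
  {P, Q}: total = 1285.8
  {P, R}: total = 1328.9
  {Q, R}: total = 1497.7
Best pair: {P, S} with total 1105.4.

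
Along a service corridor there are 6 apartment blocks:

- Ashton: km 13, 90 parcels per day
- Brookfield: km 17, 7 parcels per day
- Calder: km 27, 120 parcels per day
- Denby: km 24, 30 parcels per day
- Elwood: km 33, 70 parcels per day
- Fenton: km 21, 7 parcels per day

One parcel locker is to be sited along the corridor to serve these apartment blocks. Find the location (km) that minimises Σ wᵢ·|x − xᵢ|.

x = 27

For a sum of weighted absolute distances on a line, the optimum is the weighted median (not the mean). Total weight W = 324; half-weight = 162.
Sort by position and accumulate weight:
  km 13 (Ashton, w=90) → cum 90
  km 17 (Brookfield, w=7) → cum 97
  km 21 (Fenton, w=7) → cum 104
  km 24 (Denby, w=30) → cum 134
  km 27 (Calder, w=120) → cum 254  ≥ 162 → median here
  km 33 (Elwood, w=70) → cum 324
Optimal location: km 27.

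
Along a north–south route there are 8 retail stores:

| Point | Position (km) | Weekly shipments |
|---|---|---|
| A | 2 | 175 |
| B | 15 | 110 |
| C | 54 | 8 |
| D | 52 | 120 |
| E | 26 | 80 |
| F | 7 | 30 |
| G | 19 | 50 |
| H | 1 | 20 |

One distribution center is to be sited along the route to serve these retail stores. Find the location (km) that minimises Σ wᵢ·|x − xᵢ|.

x = 15

For a sum of weighted absolute distances on a line, the optimum is the weighted median (not the mean). Total weight W = 593; half-weight = 296.5.
Sort by position and accumulate weight:
  km 1 (H, w=20) → cum 20
  km 2 (A, w=175) → cum 195
  km 7 (F, w=30) → cum 225
  km 15 (B, w=110) → cum 335  ≥ 296.5 → median here
  km 19 (G, w=50) → cum 385
  km 26 (E, w=80) → cum 465
  km 52 (D, w=120) → cum 585
  km 54 (C, w=8) → cum 593
Optimal location: km 15.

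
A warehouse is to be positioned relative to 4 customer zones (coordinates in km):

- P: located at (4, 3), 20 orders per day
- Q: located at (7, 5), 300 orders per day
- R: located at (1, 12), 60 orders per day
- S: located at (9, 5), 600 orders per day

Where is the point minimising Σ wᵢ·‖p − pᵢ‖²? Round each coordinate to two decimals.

The minimiser of Σwᵢ‖p−pᵢ‖² is the weighted centroid p* = (Σwᵢpᵢ)/(Σwᵢ).
Σwᵢ = 980.
Σwᵢxᵢ = 20·4 + 300·7 + 60·1 + 600·9 = 7640.
Σwᵢyᵢ = 20·3 + 300·5 + 60·12 + 600·5 = 5280.
x* = 7640/980 = 7.80, y* = 5280/980 = 5.39.

(7.80, 5.39)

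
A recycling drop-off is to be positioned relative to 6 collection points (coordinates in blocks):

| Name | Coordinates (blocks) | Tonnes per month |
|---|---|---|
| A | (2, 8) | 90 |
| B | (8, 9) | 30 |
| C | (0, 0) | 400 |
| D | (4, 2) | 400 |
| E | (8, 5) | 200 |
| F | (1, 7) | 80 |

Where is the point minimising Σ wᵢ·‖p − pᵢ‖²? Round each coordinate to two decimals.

The minimiser of Σwᵢ‖p−pᵢ‖² is the weighted centroid p* = (Σwᵢpᵢ)/(Σwᵢ).
Σwᵢ = 1200.
Σwᵢxᵢ = 90·2 + 30·8 + 400·0 + 400·4 + 200·8 + 80·1 = 3700.
Σwᵢyᵢ = 90·8 + 30·9 + 400·0 + 400·2 + 200·5 + 80·7 = 3350.
x* = 3700/1200 = 3.08, y* = 3350/1200 = 2.79.

(3.08, 2.79)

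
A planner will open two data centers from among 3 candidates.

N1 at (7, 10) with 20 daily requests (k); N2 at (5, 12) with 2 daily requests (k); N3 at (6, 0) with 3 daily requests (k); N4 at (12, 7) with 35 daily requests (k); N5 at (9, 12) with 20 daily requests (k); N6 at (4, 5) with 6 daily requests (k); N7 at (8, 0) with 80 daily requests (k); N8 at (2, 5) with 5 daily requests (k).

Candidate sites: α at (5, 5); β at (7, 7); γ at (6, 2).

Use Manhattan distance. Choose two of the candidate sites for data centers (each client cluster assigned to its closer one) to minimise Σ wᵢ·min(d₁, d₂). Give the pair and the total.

{β, γ}, total 780

Evaluate every pair (each demand assigned to the nearer of the two):
  {β, γ}: total = 780
  {α, γ}: total = 1036
  {α, β}: total = 1068
Best pair: {β, γ} with total 780.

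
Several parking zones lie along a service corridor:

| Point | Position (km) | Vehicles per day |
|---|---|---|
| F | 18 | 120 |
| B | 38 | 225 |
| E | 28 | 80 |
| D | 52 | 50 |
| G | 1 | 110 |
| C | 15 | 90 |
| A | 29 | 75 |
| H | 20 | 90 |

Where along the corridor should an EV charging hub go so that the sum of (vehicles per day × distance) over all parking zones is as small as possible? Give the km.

For a sum of weighted absolute distances on a line, the optimum is the weighted median (not the mean). Total weight W = 840; half-weight = 420.
Sort by position and accumulate weight:
  km 1 (G, w=110) → cum 110
  km 15 (C, w=90) → cum 200
  km 18 (F, w=120) → cum 320
  km 20 (H, w=90) → cum 410
  km 28 (E, w=80) → cum 490  ≥ 420 → median here
  km 29 (A, w=75) → cum 565
  km 38 (B, w=225) → cum 790
  km 52 (D, w=50) → cum 840
Optimal location: km 28.

x = 28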